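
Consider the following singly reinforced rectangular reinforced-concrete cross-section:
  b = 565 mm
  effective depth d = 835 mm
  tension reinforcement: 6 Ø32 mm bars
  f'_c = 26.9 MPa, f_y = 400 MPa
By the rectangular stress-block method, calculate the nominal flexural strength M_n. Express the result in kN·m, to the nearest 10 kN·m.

M_n ≈ 1470 kN·m

A_s = 6 × 804 = 4824 mm².
T = A_s f_y = 4824 × 400 = 1929600 N = 1929.6 kN.
From C = T: a = T/(0.85 f'_c b) = 1929600/(0.85 × 26.9 × 565) = 149.36 mm.
M_n = T(d − a/2) = 1929.6 kN × (835 − 74.68) mm = 1467.11 kN·m.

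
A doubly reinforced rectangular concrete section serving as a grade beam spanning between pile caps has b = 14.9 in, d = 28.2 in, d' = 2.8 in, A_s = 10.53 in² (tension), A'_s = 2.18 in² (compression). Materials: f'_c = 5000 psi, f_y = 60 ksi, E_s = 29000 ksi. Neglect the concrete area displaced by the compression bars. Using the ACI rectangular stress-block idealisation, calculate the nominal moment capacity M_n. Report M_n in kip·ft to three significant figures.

M_n ≈ 1290 kip·ft

Assume both steels yield.
a = (A_s − A'_s) f_y/(0.85 f'_c b) = (10.53 − 2.18) × 60/(0.85 × 5 × 14.9) = 7.912 in.
c = a/β₁ = 7.912/0.8 = 9.890 in; ε'_s = 0.003(c − d')/c = 0.0022 ≥ ε_y = 0.0021, so the compression steel yields.
M_n = (A_s − A'_s) f_y (d − a/2) + A'_s f_y (d − d') = 501 × (28.2 − 3.956) + 130.8 × (28.2 − 2.8) = 12146.2 + 3322.3 = 15468.5 kip·in = 15468.5/12 = 1289.04 kip·ft.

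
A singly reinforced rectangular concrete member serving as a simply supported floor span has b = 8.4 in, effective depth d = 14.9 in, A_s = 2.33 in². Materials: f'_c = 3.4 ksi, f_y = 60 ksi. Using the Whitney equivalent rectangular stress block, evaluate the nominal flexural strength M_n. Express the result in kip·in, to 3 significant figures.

T = A_s f_y = 2.33 × 60 = 139.8 kips.
a = T/(0.85 f'_c b) = 139.8/(0.85 × 3.4 × 8.4) = 5.759 in.
M_n = T(d − a/2) = 139.8 × (14.9 − 2.8795) = 1680.5 kip·in.

M_n ≈ 1680 kip·in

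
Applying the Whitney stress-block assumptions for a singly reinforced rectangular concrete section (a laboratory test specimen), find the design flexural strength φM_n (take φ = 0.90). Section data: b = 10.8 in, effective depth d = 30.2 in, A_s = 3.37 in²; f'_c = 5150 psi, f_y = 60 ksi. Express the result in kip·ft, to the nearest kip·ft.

T = A_s f_y = 3.37 × 60 = 202.2 kips.
a = T/(0.85 f'_c b) = 202.2/(0.85 × 5.15 × 10.8) = 4.277 in.
M_n = T(d − a/2) = 202.2 × (30.2 − 2.1385) = 5674.0 kip·in = 5674.0/12 = 472.83 kip·ft.
φM_n = 0.90 × 472.83 = 425.55 kip·ft.

φM_n ≈ 426 kip·ft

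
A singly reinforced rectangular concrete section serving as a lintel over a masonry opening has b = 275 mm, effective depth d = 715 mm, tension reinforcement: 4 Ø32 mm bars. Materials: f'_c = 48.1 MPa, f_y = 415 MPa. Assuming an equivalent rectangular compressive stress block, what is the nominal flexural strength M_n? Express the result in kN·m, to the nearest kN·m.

A_s = 4 × 804 = 3216 mm².
T = A_s f_y = 3216 × 415 = 1334640 N = 1334.64 kN.
From C = T: a = T/(0.85 f'_c b) = 1334640/(0.85 × 48.1 × 275) = 118.70 mm.
M_n = T(d − a/2) = 1334.64 kN × (715 − 59.35) mm = 875.06 kN·m.

M_n ≈ 875 kN·m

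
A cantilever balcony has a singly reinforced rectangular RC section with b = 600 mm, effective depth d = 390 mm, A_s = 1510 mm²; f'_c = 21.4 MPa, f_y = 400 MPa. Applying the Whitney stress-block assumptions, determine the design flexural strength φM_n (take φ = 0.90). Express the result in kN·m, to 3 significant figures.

T = A_s f_y = 1510 × 400 = 604000 N = 604 kN.
From C = T: a = T/(0.85 f'_c b) = 604000/(0.85 × 21.4 × 600) = 55.34 mm.
M_n = T(d − a/2) = 604 kN × (390 − 27.67) mm = 218.85 kN·m.
φM_n = 0.90 × 218.85 = 196.97 kN·m.

φM_n ≈ 197 kN·m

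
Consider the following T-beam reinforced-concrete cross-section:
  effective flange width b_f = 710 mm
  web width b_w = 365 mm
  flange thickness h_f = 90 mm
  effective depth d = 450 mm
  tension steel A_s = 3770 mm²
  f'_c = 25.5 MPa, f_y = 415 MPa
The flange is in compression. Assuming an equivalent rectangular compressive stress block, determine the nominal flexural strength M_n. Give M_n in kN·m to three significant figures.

Tension: T = A_s f_y = 3770 × 415 = 1564550 N.
Try a within the flange: a = T/(0.85 f'_c b_f) = 1564550/(0.85 × 25.5 × 710) = 101.67 mm.
a = 101.67 > h_f = 90 mm: the block extends into the web. Split into flange-overhang and web parts.
C_f = 0.85 f'_c (b_f − b_w) h_f = 0.85 × 25.5 × (710 − 365) × 90 = 673009 N.
Remaining web compression depth: a_w = (T − C_f)/(0.85 f'_c b_w) = (1564550 − 673009)/(0.85 × 25.5 × 365) = 112.69 mm.
M_n = C_f(d − h_f/2) + (T − C_f)(d − a_w/2) = 673009 × (450 − 45) + 891541 × (450 − 56.345) = 272.57 + 350.96 = 623.53 × 10⁶ N·mm.
M_n = 623.53 kN·m.

M_n ≈ 624 kN·m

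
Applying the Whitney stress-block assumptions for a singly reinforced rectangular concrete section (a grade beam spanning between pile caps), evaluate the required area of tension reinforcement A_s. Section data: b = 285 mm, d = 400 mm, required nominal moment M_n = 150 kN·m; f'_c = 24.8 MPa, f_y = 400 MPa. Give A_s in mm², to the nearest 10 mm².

With M_n = 0.85 f'_c a b (d − a/2), solve the quadratic for a:
a = d − √(d² − 2M_n/(0.85 f'_c b)) = 400 − √(400² − 2 × 150×10⁶/(0.85 × 24.8 × 285)) = 68.24 mm.
A_s = 0.85 f'_c a b / f_y = 0.85 × 24.8 × 68.24 × 285 / 400 = 1024.9 mm².

A_s ≈ 1020 mm²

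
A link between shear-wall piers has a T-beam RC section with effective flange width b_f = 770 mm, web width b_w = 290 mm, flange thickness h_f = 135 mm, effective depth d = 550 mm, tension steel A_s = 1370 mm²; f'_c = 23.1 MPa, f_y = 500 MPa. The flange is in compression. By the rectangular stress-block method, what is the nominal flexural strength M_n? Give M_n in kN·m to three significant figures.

M_n ≈ 361 kN·m

Tension: T = A_s f_y = 1370 × 500 = 685000 N.
Try a within the flange: a = T/(0.85 f'_c b_f) = 685000/(0.85 × 23.1 × 770) = 45.31 mm.
Since a = 45.31 ≤ h_f = 135 mm, the stress block lies entirely in the flange; analyse as a rectangular beam of width b_f.
M_n = T(d − a/2) = 685000 × (550 − 22.655) = 361.23 × 10⁶ N·mm.
M_n = 361.23 kN·m.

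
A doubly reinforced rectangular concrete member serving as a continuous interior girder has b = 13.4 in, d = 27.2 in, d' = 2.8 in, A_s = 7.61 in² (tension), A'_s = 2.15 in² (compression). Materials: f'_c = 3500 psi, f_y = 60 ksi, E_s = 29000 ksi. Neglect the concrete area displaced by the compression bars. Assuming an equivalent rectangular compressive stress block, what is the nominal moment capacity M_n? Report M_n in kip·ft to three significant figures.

M_n ≈ 893 kip·ft

Assume both steels yield.
a = (A_s − A'_s) f_y/(0.85 f'_c b) = (7.61 − 2.15) × 60/(0.85 × 3.5 × 13.4) = 8.218 in.
c = a/β₁ = 8.218/0.85 = 9.668 in; ε'_s = 0.003(c − d')/c = 0.0021 ≥ ε_y = 0.0021, so the compression steel yields.
M_n = (A_s − A'_s) f_y (d − a/2) + A'_s f_y (d − d') = 327.6 × (27.2 − 4.109) + 129 × (27.2 − 2.8) = 7564.6 + 3147.6 = 10712.2 kip·in = 10712.2/12 = 892.68 kip·ft.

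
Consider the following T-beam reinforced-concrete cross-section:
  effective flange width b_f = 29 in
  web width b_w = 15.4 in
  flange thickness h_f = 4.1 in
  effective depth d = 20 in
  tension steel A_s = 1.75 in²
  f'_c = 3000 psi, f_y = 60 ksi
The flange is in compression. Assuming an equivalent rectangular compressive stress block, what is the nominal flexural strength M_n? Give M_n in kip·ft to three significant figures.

Tension: T = A_s f_y = 1.75 × 60 = 105 kips.
Try a within the flange: a = T/(0.85 f'_c b_f) = 105/(0.85 × 3 × 29) = 1.420 in.
Since a = 1.420 ≤ h_f = 4.1 in, the stress block lies entirely in the flange; analyse as a rectangular beam of width b_f.
M_n = T(d − a/2) = 105 × (20 − 0.71) = 2025.5 kip·in.
M_n = 2025.5/12 = 168.79 kip·ft.

M_n ≈ 169 kip·ft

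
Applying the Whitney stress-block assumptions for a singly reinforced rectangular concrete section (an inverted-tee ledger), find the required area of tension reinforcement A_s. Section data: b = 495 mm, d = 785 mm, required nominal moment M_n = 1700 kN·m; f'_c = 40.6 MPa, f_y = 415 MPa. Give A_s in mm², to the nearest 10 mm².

With M_n = 0.85 f'_c a b (d − a/2), solve the quadratic for a:
a = d − √(d² − 2M_n/(0.85 f'_c b)) = 785 − √(785² − 2 × 1700×10⁶/(0.85 × 40.6 × 495)) = 139.10 mm.
A_s = 0.85 f'_c a b / f_y = 0.85 × 40.6 × 139.10 × 495 / 415 = 5725.7 mm².

A_s ≈ 5730 mm²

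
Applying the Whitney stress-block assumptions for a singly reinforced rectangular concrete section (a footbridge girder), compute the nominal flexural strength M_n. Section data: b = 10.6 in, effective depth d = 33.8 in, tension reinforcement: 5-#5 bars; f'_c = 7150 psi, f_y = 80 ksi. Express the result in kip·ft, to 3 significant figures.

M_n ≈ 339 kip·ft

A_s = 5 × 0.31 = 1.55 in².
T = A_s f_y = 1.55 × 80 = 124 kips.
a = T/(0.85 f'_c b) = 124/(0.85 × 7.15 × 10.6) = 1.925 in.
M_n = T(d − a/2) = 124 × (33.8 − 0.9625) = 4071.9 kip·in = 4071.9/12 = 339.33 kip·ft.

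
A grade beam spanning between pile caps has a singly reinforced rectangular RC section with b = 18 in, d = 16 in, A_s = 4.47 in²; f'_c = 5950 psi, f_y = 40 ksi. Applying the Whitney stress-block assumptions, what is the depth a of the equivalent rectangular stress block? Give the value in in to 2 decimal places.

a ≈ 1.96 in

T = A_s f_y = 4.47 × 40 = 178.8 kips.
a = T/(0.85 f'_c b) = 178.8/(0.85 × 5.95 × 18) = 1.96 in.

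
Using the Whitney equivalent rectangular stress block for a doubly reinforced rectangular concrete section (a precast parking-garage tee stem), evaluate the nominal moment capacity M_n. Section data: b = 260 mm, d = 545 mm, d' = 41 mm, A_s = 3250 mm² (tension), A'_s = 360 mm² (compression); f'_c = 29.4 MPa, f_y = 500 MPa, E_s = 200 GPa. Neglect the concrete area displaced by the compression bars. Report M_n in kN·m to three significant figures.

Assume both tension and compression steel yield.
Net tension couple steel: A_s − A'_s = 2890 mm².
a = (A_s − A'_s) f_y / (0.85 f'_c b) = 1445000/(0.85 × 29.4 × 260) = 222.40 mm.
c = a/β₁ = 222.40/0.84 = 264.76 mm; ε'_s = 0.003(c − d')/c = 0.0025 ≥ f_y/E_s = 0.0025, so compression steel does yield.
M_n = (A_s − A'_s) f_y (d − a/2) + A'_s f_y (d − d') = [1445000 × (545 − 111.2) + 180000 × (545 − 41)] × 10⁻⁶ = 626.84 + 90.72 = 717.56 kN·m.

M_n ≈ 718 kN·m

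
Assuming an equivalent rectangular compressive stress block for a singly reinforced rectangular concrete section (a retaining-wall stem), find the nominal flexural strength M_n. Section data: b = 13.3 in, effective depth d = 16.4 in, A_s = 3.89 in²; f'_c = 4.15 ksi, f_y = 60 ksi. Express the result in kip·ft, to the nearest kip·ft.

T = A_s f_y = 3.89 × 60 = 233.4 kips.
a = T/(0.85 f'_c b) = 233.4/(0.85 × 4.15 × 13.3) = 4.975 in.
M_n = T(d − a/2) = 233.4 × (16.4 − 2.4875) = 3247.2 kip·in = 3247.2/12 = 270.60 kip·ft.

M_n ≈ 271 kip·ft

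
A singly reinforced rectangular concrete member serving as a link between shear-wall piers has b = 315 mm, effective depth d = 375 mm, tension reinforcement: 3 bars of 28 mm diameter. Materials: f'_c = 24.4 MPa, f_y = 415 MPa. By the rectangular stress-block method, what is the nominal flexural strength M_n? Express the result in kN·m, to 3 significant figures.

A_s = 3 × 616 = 1848 mm².
T = A_s f_y = 1848 × 415 = 766920 N = 766.92 kN.
From C = T: a = T/(0.85 f'_c b) = 766920/(0.85 × 24.4 × 315) = 117.39 mm.
M_n = T(d − a/2) = 766.92 kN × (375 − 58.695) mm = 242.58 kN·m.

M_n ≈ 243 kN·m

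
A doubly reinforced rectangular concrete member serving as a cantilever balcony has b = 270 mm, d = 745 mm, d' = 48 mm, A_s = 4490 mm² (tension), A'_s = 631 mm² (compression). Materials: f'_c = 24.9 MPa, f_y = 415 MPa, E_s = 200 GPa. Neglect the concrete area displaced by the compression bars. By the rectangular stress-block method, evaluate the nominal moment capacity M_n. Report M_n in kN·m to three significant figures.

M_n ≈ 1150 kN·m

Assume both tension and compression steel yield.
Net tension couple steel: A_s − A'_s = 3859 mm².
a = (A_s − A'_s) f_y / (0.85 f'_c b) = 1601485/(0.85 × 24.9 × 270) = 280.25 mm.
c = a/β₁ = 280.25/0.85 = 329.71 mm; ε'_s = 0.003(c − d')/c = 0.0026 ≥ f_y/E_s = 0.0021, so compression steel does yield.
M_n = (A_s − A'_s) f_y (d − a/2) + A'_s f_y (d − d') = [1601485 × (745 − 140.125) + 261865 × (745 − 48)] × 10⁻⁶ = 968.70 + 182.52 = 1151.22 kN·m.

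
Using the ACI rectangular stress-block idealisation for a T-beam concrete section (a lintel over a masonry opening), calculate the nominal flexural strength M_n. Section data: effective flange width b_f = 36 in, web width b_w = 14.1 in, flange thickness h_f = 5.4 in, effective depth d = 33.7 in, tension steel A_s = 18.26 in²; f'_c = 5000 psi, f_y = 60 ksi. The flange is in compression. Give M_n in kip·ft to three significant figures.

M_n ≈ 2720 kip·ft

Tension: T = A_s f_y = 18.26 × 60 = 1095.6 kips.
Try a within the flange: a = T/(0.85 f'_c b_f) = 1095.6/(0.85 × 5 × 36) = 7.161 in.
a = 7.161 > h_f = 5.4 in: the block extends into the web. Split into flange-overhang and web parts.
C_f = 0.85 f'_c (b_f − b_w) h_f = 0.85 × 5 × (36 − 14.1) × 5.4 = 502.6 kips.
Remaining web compression depth: a_w = (T − C_f)/(0.85 f'_c b_w) = (1095.6 − 502.6)/(0.85 × 5 × 14.1) = 9.896 in.
M_n = C_f(d − h_f/2) + (T − C_f)(d − a_w/2) = 502.6 × (33.7 − 2.7) + 593 × (33.7 − 4.948) = 15580.6 + 17049.9 = 32630.5 kip·in.
M_n = 32630.5/12 = 2719.21 kip·ft.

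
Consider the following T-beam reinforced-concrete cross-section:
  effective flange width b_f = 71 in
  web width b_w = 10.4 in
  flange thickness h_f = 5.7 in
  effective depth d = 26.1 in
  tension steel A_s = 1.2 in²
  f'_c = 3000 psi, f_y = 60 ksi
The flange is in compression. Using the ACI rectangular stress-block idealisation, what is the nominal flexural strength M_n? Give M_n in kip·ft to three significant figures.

M_n ≈ 155 kip·ft

Tension: T = A_s f_y = 1.2 × 60 = 72 kips.
Try a within the flange: a = T/(0.85 f'_c b_f) = 72/(0.85 × 3 × 71) = 0.398 in.
Since a = 0.398 ≤ h_f = 5.7 in, the stress block lies entirely in the flange; analyse as a rectangular beam of width b_f.
M_n = T(d − a/2) = 72 × (26.1 − 0.199) = 1864.9 kip·in.
M_n = 1864.9/12 = 155.41 kip·ft.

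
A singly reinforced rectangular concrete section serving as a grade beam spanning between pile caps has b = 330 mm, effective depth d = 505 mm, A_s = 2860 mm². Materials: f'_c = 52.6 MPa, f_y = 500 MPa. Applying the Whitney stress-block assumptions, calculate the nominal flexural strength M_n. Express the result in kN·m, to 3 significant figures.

M_n ≈ 653 kN·m

T = A_s f_y = 2860 × 500 = 1430000 N = 1430 kN.
From C = T: a = T/(0.85 f'_c b) = 1430000/(0.85 × 52.6 × 330) = 96.92 mm.
M_n = T(d − a/2) = 1430 kN × (505 − 48.46) mm = 652.85 kN·m.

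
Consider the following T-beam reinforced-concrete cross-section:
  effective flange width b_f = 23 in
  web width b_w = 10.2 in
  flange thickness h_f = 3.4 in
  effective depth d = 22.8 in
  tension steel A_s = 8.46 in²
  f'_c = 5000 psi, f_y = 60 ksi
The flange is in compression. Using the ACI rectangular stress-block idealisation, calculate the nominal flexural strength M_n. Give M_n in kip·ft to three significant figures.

Tension: T = A_s f_y = 8.46 × 60 = 507.6 kips.
Try a within the flange: a = T/(0.85 f'_c b_f) = 507.6/(0.85 × 5 × 23) = 5.193 in.
a = 5.193 > h_f = 3.4 in: the block extends into the web. Split into flange-overhang and web parts.
C_f = 0.85 f'_c (b_f − b_w) h_f = 0.85 × 5 × (23 − 10.2) × 3.4 = 185.0 kips.
Remaining web compression depth: a_w = (T − C_f)/(0.85 f'_c b_w) = (507.6 − 185.0)/(0.85 × 5 × 10.2) = 7.442 in.
M_n = C_f(d − h_f/2) + (T − C_f)(d − a_w/2) = 185.0 × (22.8 − 1.7) + 322.6 × (22.8 − 3.721) = 3903.5 + 6154.9 = 10058.4 kip·in.
M_n = 10058.4/12 = 838.20 kip·ft.

M_n ≈ 838 kip·ft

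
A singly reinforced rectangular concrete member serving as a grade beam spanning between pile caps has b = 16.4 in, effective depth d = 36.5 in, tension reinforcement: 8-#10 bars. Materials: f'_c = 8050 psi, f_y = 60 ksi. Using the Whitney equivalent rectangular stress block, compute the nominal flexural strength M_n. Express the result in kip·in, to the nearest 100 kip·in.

A_s = 8 × 1.27 = 10.16 in².
T = A_s f_y = 10.16 × 60 = 609.6 kips.
a = T/(0.85 f'_c b) = 609.6/(0.85 × 8.05 × 16.4) = 5.432 in.
M_n = T(d − a/2) = 609.6 × (36.5 − 2.716) = 20594.7 kip·in.

M_n ≈ 20600 kip·in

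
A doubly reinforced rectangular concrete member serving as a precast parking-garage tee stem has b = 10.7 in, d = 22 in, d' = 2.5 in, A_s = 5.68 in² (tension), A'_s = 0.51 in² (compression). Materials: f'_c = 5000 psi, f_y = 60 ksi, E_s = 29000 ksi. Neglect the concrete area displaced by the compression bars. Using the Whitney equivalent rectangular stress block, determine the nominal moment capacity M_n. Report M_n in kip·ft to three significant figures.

M_n ≈ 530 kip·ft

Assume both steels yield.
a = (A_s − A'_s) f_y/(0.85 f'_c b) = (5.68 − 0.51) × 60/(0.85 × 5 × 10.7) = 6.821 in.
c = a/β₁ = 6.821/0.8 = 8.526 in; ε'_s = 0.003(c − d')/c = 0.0021 ≥ ε_y = 0.0021, so the compression steel yields.
M_n = (A_s − A'_s) f_y (d − a/2) + A'_s f_y (d − d') = 310.2 × (22 − 3.4105) + 30.6 × (22 − 2.5) = 5766.5 + 596.7 = 6363.2 kip·in = 6363.2/12 = 530.27 kip·ft.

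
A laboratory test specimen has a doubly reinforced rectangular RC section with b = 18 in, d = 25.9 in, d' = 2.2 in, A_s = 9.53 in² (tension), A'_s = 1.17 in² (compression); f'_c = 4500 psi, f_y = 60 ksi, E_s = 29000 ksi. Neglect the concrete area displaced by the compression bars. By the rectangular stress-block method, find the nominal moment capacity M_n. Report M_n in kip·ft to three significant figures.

M_n ≈ 1070 kip·ft

Assume both steels yield.
a = (A_s − A'_s) f_y/(0.85 f'_c b) = (9.53 − 1.17) × 60/(0.85 × 4.5 × 18) = 7.285 in.
c = a/β₁ = 7.285/0.825 = 8.830 in; ε'_s = 0.003(c − d')/c = 0.0023 ≥ ε_y = 0.0021, so the compression steel yields.
M_n = (A_s − A'_s) f_y (d − a/2) + A'_s f_y (d − d') = 501.6 × (25.9 − 3.6425) + 70.2 × (25.9 − 2.2) = 11164.4 + 1663.7 = 12828.1 kip·in = 12828.1/12 = 1069.01 kip·ft.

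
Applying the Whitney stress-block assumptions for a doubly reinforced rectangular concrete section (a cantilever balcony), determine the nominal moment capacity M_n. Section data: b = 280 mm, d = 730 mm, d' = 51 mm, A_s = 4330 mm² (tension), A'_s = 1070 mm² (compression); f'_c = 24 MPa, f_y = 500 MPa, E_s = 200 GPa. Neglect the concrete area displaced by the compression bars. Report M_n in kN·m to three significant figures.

Assume both tension and compression steel yield.
Net tension couple steel: A_s − A'_s = 3260 mm².
a = (A_s − A'_s) f_y / (0.85 f'_c b) = 1630000/(0.85 × 24 × 280) = 285.36 mm.
c = a/β₁ = 285.36/0.85 = 335.72 mm; ε'_s = 0.003(c − d')/c = 0.0025 ≥ f_y/E_s = 0.0025, so compression steel does yield.
M_n = (A_s − A'_s) f_y (d − a/2) + A'_s f_y (d − d') = [1630000 × (730 − 142.68) + 535000 × (730 − 51)] × 10⁻⁶ = 957.33 + 363.27 = 1320.60 kN·m.

M_n ≈ 1320 kN·m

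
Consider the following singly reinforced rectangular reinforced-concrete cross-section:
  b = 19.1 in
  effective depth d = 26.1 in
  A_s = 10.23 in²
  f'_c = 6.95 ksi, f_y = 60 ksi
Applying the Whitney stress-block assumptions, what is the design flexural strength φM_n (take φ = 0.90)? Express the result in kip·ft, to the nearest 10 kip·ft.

φM_n ≈ 1080 kip·ft

T = A_s f_y = 10.23 × 60 = 613.8 kips.
a = T/(0.85 f'_c b) = 613.8/(0.85 × 6.95 × 19.1) = 5.440 in.
M_n = T(d − a/2) = 613.8 × (26.1 − 2.72) = 14350.6 kip·in = 14350.6/12 = 1195.88 kip·ft.
φM_n = 0.90 × 1195.88 = 1076.29 kip·ft.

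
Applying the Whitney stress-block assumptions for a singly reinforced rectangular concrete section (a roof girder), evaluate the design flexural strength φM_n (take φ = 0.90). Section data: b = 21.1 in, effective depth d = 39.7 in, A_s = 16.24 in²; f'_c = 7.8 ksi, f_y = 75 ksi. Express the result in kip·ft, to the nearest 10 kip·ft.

φM_n ≈ 3230 kip·ft

T = A_s f_y = 16.24 × 75 = 1218 kips.
a = T/(0.85 f'_c b) = 1218/(0.85 × 7.8 × 21.1) = 8.707 in.
M_n = T(d − a/2) = 1218 × (39.7 − 4.3535) = 43052.0 kip·in = 43052.0/12 = 3587.67 kip·ft.
φM_n = 0.90 × 3587.67 = 3228.90 kip·ft.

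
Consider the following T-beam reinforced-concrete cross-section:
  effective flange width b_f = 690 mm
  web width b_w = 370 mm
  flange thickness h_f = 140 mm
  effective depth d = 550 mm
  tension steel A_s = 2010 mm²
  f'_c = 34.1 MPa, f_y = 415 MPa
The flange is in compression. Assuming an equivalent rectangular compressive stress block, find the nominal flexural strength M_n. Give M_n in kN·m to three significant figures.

M_n ≈ 441 kN·m

Tension: T = A_s f_y = 2010 × 415 = 834150 N.
Try a within the flange: a = T/(0.85 f'_c b_f) = 834150/(0.85 × 34.1 × 690) = 41.71 mm.
Since a = 41.71 ≤ h_f = 140 mm, the stress block lies entirely in the flange; analyse as a rectangular beam of width b_f.
M_n = T(d − a/2) = 834150 × (550 − 20.855) = 441.39 × 10⁶ N·mm.
M_n = 441.39 kN·m.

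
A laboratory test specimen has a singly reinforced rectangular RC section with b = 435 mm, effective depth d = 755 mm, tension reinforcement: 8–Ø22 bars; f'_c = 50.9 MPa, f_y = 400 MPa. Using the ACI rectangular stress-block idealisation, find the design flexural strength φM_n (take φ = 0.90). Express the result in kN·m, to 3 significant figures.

φM_n ≈ 791 kN·m

A_s = 8 × 380 = 3040 mm².
T = A_s f_y = 3040 × 400 = 1216000 N = 1216 kN.
From C = T: a = T/(0.85 f'_c b) = 1216000/(0.85 × 50.9 × 435) = 64.61 mm.
M_n = T(d − a/2) = 1216 kN × (755 − 32.305) mm = 878.80 kN·m.
φM_n = 0.90 × 878.80 = 790.92 kN·m.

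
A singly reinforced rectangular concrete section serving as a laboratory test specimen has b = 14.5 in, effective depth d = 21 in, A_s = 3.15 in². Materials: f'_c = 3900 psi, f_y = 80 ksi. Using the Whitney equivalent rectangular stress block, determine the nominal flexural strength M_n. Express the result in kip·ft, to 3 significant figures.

M_n ≈ 386 kip·ft

T = A_s f_y = 3.15 × 80 = 252 kips.
a = T/(0.85 f'_c b) = 252/(0.85 × 3.9 × 14.5) = 5.243 in.
M_n = T(d − a/2) = 252 × (21 − 2.6215) = 4631.4 kip·in = 4631.4/12 = 385.95 kip·ft.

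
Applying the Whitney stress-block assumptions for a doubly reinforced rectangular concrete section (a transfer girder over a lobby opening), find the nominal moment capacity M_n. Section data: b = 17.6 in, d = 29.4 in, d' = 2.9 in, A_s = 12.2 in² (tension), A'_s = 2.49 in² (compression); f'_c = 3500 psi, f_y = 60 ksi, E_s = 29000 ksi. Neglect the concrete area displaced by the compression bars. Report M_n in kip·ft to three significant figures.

M_n ≈ 1490 kip·ft

Assume both steels yield.
a = (A_s − A'_s) f_y/(0.85 f'_c b) = (12.2 − 2.49) × 60/(0.85 × 3.5 × 17.6) = 11.127 in.
c = a/β₁ = 11.127/0.85 = 13.091 in; ε'_s = 0.003(c − d')/c = 0.0023 ≥ ε_y = 0.0021, so the compression steel yields.
M_n = (A_s − A'_s) f_y (d − a/2) + A'_s f_y (d − d') = 582.6 × (29.4 − 5.5635) + 149.4 × (29.4 − 2.9) = 13887.1 + 3959.1 = 17846.2 kip·in = 17846.2/12 = 1487.18 kip·ft.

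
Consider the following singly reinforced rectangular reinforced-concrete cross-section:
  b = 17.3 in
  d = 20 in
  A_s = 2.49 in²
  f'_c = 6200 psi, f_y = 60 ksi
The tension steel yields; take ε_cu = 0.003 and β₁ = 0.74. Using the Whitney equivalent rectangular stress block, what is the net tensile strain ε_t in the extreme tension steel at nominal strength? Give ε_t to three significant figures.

ε_t ≈ 0.0241

a = A_s f_y/(0.85 f'_c b) = 1.639 in.
β₁ = 0.74, so c = a/β₁ = 1.639/0.74 = 2.215 in.
From the linear strain diagram with ε_cu = 0.003: ε_t = 0.003 (d − c)/c = 0.003 × (20 − 2.215)/2.215 = 0.0241.
Since ε_t ≥ 0.005, the section is tension-controlled.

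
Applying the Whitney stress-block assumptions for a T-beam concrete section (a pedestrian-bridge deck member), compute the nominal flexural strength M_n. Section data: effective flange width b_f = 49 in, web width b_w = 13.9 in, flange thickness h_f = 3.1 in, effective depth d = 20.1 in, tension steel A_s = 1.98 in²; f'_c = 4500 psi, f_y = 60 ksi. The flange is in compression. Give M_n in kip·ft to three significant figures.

M_n ≈ 196 kip·ft

Tension: T = A_s f_y = 1.98 × 60 = 118.8 kips.
Try a within the flange: a = T/(0.85 f'_c b_f) = 118.8/(0.85 × 4.5 × 49) = 0.634 in.
Since a = 0.634 ≤ h_f = 3.1 in, the stress block lies entirely in the flange; analyse as a rectangular beam of width b_f.
M_n = T(d − a/2) = 118.8 × (20.1 − 0.317) = 2350.2 kip·in.
M_n = 2350.2/12 = 195.85 kip·ft.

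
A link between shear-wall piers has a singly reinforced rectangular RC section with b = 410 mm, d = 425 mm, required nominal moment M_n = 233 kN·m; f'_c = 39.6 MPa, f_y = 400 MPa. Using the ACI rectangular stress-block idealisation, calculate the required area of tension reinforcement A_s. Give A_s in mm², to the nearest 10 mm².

A_s ≈ 1440 mm²

With M_n = 0.85 f'_c a b (d − a/2), solve the quadratic for a:
a = d − √(d² − 2M_n/(0.85 f'_c b)) = 425 − √(425² − 2 × 233×10⁶/(0.85 × 39.6 × 410)) = 41.78 mm.
A_s = 0.85 f'_c a b / f_y = 0.85 × 39.6 × 41.78 × 410 / 400 = 1441.5 mm².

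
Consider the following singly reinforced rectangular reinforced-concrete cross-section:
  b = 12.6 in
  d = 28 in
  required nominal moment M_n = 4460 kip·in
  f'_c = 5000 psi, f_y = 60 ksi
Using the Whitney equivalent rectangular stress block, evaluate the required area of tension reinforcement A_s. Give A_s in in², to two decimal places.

From M_n = 0.85 f'_c a b (d − a/2):
a = d − √(d² − 2M_n/(0.85 f'_c b)) = 28 − √(28² − 2 × 4460/(0.85 × 5 × 12.6)) = 3.152 in.
A_s = 0.85 f'_c a b / f_y = 0.85 × 5 × 3.152 × 12.6 / 60 = 2.813 in².

A_s ≈ 2.81 in²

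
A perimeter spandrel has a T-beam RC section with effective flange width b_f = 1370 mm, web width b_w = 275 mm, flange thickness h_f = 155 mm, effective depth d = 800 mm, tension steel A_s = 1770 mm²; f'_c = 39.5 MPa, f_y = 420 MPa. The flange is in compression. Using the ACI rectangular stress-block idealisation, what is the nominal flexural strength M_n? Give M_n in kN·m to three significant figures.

Tension: T = A_s f_y = 1770 × 420 = 743400 N.
Try a within the flange: a = T/(0.85 f'_c b_f) = 743400/(0.85 × 39.5 × 1370) = 16.16 mm.
Since a = 16.16 ≤ h_f = 155 mm, the stress block lies entirely in the flange; analyse as a rectangular beam of width b_f.
M_n = T(d − a/2) = 743400 × (800 − 8.08) = 588.71 × 10⁶ N·mm.
M_n = 588.71 kN·m.

M_n ≈ 589 kN·m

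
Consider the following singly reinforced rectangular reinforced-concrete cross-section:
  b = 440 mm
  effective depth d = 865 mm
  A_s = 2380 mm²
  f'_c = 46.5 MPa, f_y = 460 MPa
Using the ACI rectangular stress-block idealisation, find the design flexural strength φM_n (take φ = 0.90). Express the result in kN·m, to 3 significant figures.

φM_n ≈ 821 kN·m

T = A_s f_y = 2380 × 460 = 1094800 N = 1094.8 kN.
From C = T: a = T/(0.85 f'_c b) = 1094800/(0.85 × 46.5 × 440) = 62.95 mm.
M_n = T(d − a/2) = 1094.8 kN × (865 − 31.475) mm = 912.54 kN·m.
φM_n = 0.90 × 912.54 = 821.29 kN·m.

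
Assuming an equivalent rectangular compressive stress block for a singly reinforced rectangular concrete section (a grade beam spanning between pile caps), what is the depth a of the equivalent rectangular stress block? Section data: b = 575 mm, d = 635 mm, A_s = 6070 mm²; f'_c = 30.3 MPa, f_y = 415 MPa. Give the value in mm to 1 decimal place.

T = A_s f_y = 6070 × 415 = 2519050 N = 2519.05 kN.
Setting C = 0.85 f'_c a b equal to T: a = 2519050/(0.85 × 30.3 × 575) = 170.1 mm.

a ≈ 170.1 mm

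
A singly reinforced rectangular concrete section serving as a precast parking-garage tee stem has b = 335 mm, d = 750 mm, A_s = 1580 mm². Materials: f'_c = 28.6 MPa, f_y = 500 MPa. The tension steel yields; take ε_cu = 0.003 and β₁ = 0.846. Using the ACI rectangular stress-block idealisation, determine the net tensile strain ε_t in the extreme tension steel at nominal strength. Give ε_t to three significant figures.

a = A_s f_y/(0.85 f'_c b) = 97.01 mm.
β₁ = 0.846, so c = a/β₁ = 97.01/0.846 = 114.67 mm.
From the linear strain diagram with ε_cu = 0.003: ε_t = 0.003 (d − c)/c = 0.003 × (750 − 114.67)/114.67 = 0.0166.
Since ε_t ≥ 0.005, the section is tension-controlled.

ε_t ≈ 0.0166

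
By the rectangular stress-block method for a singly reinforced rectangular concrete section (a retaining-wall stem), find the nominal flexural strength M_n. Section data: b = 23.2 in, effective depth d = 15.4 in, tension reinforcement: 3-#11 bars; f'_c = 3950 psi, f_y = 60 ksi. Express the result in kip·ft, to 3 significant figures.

A_s = 3 × 1.56 = 4.68 in².
T = A_s f_y = 4.68 × 60 = 280.8 kips.
a = T/(0.85 f'_c b) = 280.8/(0.85 × 3.95 × 23.2) = 3.605 in.
M_n = T(d − a/2) = 280.8 × (15.4 − 1.8025) = 3818.2 kip·in = 3818.2/12 = 318.18 kip·ft.

M_n ≈ 318 kip·ft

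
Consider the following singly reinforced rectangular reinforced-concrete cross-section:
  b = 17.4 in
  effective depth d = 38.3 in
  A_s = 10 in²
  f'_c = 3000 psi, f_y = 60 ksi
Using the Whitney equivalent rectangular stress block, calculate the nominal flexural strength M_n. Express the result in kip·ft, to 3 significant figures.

T = A_s f_y = 10 × 60 = 600 kips.
a = T/(0.85 f'_c b) = 600/(0.85 × 3 × 17.4) = 13.523 in.
M_n = T(d − a/2) = 600 × (38.3 − 6.7615) = 18923.1 kip·in = 18923.1/12 = 1576.93 kip·ft.

M_n ≈ 1580 kip·ft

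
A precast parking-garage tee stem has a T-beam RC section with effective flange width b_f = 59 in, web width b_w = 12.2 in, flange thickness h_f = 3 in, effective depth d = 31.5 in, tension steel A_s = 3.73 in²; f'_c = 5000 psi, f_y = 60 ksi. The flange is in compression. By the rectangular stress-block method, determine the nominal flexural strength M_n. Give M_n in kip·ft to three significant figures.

M_n ≈ 579 kip·ft

Tension: T = A_s f_y = 3.73 × 60 = 223.8 kips.
Try a within the flange: a = T/(0.85 f'_c b_f) = 223.8/(0.85 × 5 × 59) = 0.893 in.
Since a = 0.893 ≤ h_f = 3 in, the stress block lies entirely in the flange; analyse as a rectangular beam of width b_f.
M_n = T(d − a/2) = 223.8 × (31.5 − 0.4465) = 6949.8 kip·in.
M_n = 6949.8/12 = 579.15 kip·ft.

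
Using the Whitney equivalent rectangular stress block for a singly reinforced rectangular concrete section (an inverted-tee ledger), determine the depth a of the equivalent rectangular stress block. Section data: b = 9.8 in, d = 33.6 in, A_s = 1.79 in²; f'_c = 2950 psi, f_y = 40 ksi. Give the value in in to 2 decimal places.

T = A_s f_y = 1.79 × 40 = 71.6 kips.
a = T/(0.85 f'_c b) = 71.6/(0.85 × 2.95 × 9.8) = 2.91 in.

a ≈ 2.91 in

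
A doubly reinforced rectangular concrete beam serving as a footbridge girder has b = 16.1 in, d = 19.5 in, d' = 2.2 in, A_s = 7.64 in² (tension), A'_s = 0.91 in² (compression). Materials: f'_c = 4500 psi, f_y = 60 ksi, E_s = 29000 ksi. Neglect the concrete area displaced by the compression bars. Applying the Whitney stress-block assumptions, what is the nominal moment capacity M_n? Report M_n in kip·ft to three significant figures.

M_n ≈ 625 kip·ft

Assume both steels yield.
a = (A_s − A'_s) f_y/(0.85 f'_c b) = (7.64 − 0.91) × 60/(0.85 × 4.5 × 16.1) = 6.557 in.
c = a/β₁ = 6.557/0.825 = 7.948 in; ε'_s = 0.003(c − d')/c = 0.0022 ≥ ε_y = 0.0021, so the compression steel yields.
M_n = (A_s − A'_s) f_y (d − a/2) + A'_s f_y (d − d') = 403.8 × (19.5 − 3.2785) + 54.6 × (19.5 − 2.2) = 6550.2 + 944.6 = 7494.8 kip·in = 7494.8/12 = 624.57 kip·ft.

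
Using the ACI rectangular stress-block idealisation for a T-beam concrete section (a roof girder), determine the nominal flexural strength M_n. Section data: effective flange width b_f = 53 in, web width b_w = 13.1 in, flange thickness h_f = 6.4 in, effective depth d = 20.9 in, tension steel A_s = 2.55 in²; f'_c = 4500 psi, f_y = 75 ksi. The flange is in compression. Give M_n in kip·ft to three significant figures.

Tension: T = A_s f_y = 2.55 × 75 = 191.25 kips.
Try a within the flange: a = T/(0.85 f'_c b_f) = 191.25/(0.85 × 4.5 × 53) = 0.943 in.
Since a = 0.943 ≤ h_f = 6.4 in, the stress block lies entirely in the flange; analyse as a rectangular beam of width b_f.
M_n = T(d − a/2) = 191.25 × (20.9 − 0.4715) = 3907.0 kip·in.
M_n = 3907.0/12 = 325.58 kip·ft.

M_n ≈ 326 kip·ft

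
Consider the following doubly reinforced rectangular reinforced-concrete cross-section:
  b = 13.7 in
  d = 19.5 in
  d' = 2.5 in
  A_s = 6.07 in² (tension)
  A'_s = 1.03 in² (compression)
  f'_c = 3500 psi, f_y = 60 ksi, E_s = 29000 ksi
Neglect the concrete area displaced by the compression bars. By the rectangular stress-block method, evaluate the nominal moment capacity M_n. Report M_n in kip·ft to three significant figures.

Assume both steels yield.
a = (A_s − A'_s) f_y/(0.85 f'_c b) = (6.07 − 1.03) × 60/(0.85 × 3.5 × 13.7) = 7.419 in.
c = a/β₁ = 7.419/0.85 = 8.728 in; ε'_s = 0.003(c − d')/c = 0.0021 ≥ ε_y = 0.0021, so the compression steel yields.
M_n = (A_s − A'_s) f_y (d − a/2) + A'_s f_y (d − d') = 302.4 × (19.5 − 3.7095) + 61.8 × (19.5 − 2.5) = 4775.0 + 1050.6 = 5825.6 kip·in = 5825.6/12 = 485.47 kip·ft.

M_n ≈ 485 kip·ft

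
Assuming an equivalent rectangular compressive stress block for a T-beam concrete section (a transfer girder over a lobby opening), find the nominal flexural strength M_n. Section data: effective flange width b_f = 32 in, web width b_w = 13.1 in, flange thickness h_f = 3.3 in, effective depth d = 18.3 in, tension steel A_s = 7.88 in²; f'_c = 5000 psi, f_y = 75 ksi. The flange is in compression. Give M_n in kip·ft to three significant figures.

M_n ≈ 785 kip·ft

Tension: T = A_s f_y = 7.88 × 75 = 591 kips.
Try a within the flange: a = T/(0.85 f'_c b_f) = 591/(0.85 × 5 × 32) = 4.346 in.
a = 4.346 > h_f = 3.3 in: the block extends into the web. Split into flange-overhang and web parts.
C_f = 0.85 f'_c (b_f − b_w) h_f = 0.85 × 5 × (32 − 13.1) × 3.3 = 265.1 kips.
Remaining web compression depth: a_w = (T − C_f)/(0.85 f'_c b_w) = (591 − 265.1)/(0.85 × 5 × 13.1) = 5.854 in.
M_n = C_f(d − h_f/2) + (T − C_f)(d − a_w/2) = 265.1 × (18.3 − 1.65) + 325.9 × (18.3 − 2.927) = 4413.9 + 5010.1 = 9424.0 kip·in.
M_n = 9424.0/12 = 785.33 kip·ft.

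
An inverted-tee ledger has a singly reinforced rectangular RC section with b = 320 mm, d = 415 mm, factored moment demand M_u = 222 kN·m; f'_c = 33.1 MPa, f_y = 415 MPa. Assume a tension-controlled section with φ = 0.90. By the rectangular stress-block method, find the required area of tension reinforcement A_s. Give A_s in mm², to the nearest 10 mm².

M_n = M_u/φ = 222/0.90 = 246.667 kN·m.
With M_n = 0.85 f'_c a b (d − a/2), solve the quadratic for a:
a = d − √(d² − 2M_n/(0.85 f'_c b)) = 415 − √(415² − 2 × 246.667×10⁶/(0.85 × 33.1 × 320)) = 72.32 mm.
A_s = 0.85 f'_c a b / f_y = 0.85 × 33.1 × 72.32 × 320 / 415 = 1568.9 mm².

A_s ≈ 1570 mm²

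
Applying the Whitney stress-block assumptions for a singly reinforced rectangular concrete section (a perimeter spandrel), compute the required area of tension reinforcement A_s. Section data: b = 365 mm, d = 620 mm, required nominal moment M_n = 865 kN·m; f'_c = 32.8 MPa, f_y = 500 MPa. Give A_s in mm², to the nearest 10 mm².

A_s ≈ 3190 mm²

With M_n = 0.85 f'_c a b (d − a/2), solve the quadratic for a:
a = d − √(d² − 2M_n/(0.85 f'_c b)) = 620 − √(620² − 2 × 865×10⁶/(0.85 × 32.8 × 365)) = 156.97 mm.
A_s = 0.85 f'_c a b / f_y = 0.85 × 32.8 × 156.97 × 365 / 500 = 3194.7 mm².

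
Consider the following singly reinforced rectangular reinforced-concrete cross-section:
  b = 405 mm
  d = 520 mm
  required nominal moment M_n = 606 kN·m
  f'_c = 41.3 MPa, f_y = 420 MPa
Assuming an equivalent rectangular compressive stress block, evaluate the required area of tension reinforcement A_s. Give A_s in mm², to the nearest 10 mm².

With M_n = 0.85 f'_c a b (d − a/2), solve the quadratic for a:
a = d − √(d² − 2M_n/(0.85 f'_c b)) = 520 − √(520² − 2 × 606×10⁶/(0.85 × 41.3 × 405)) = 89.71 mm.
A_s = 0.85 f'_c a b / f_y = 0.85 × 41.3 × 89.71 × 405 / 420 = 3036.8 mm².

A_s ≈ 3040 mm²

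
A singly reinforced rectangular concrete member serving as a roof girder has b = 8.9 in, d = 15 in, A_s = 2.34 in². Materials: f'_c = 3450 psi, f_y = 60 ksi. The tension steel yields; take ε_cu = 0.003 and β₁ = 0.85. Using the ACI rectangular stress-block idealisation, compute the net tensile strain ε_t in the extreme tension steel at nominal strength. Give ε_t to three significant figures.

ε_t ≈ 0.00411

a = A_s f_y/(0.85 f'_c b) = 5.379 in.
β₁ = 0.85, so c = a/β₁ = 5.379/0.85 = 6.328 in.
From the linear strain diagram with ε_cu = 0.003: ε_t = 0.003 (d − c)/c = 0.003 × (15 − 6.328)/6.328 = 0.00411.
ε_t is between 0.004 and 0.005 — transition zone.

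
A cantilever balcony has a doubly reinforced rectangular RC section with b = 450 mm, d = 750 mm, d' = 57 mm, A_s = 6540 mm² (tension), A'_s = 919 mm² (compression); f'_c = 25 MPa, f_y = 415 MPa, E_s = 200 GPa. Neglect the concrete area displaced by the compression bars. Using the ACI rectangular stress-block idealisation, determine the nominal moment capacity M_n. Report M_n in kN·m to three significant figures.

Assume both tension and compression steel yield.
Net tension couple steel: A_s − A'_s = 5621 mm².
a = (A_s − A'_s) f_y / (0.85 f'_c b) = 2332715/(0.85 × 25 × 450) = 243.94 mm.
c = a/β₁ = 243.94/0.85 = 286.99 mm; ε'_s = 0.003(c − d')/c = 0.0024 ≥ f_y/E_s = 0.0021, so compression steel does yield.
M_n = (A_s − A'_s) f_y (d − a/2) + A'_s f_y (d − d') = [2332715 × (750 − 121.97) + 381385 × (750 − 57)] × 10⁻⁶ = 1465.02 + 264.30 = 1729.32 kN·m.

M_n ≈ 1730 kN·m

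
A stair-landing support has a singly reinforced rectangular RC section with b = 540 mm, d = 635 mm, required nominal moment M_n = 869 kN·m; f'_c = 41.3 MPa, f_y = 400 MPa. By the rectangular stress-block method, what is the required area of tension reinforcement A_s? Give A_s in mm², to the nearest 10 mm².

With M_n = 0.85 f'_c a b (d − a/2), solve the quadratic for a:
a = d − √(d² − 2M_n/(0.85 f'_c b)) = 635 − √(635² − 2 × 869×10⁶/(0.85 × 41.3 × 540)) = 76.84 mm.
A_s = 0.85 f'_c a b / f_y = 0.85 × 41.3 × 76.84 × 540 / 400 = 3641.6 mm².

A_s ≈ 3640 mm²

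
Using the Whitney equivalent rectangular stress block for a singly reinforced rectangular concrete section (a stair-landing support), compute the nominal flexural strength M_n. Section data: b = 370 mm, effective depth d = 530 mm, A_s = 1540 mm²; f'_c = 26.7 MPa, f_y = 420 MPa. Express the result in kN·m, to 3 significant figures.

T = A_s f_y = 1540 × 420 = 646800 N = 646.8 kN.
From C = T: a = T/(0.85 f'_c b) = 646800/(0.85 × 26.7 × 370) = 77.03 mm.
M_n = T(d − a/2) = 646.8 kN × (530 − 38.515) mm = 317.89 kN·m.

M_n ≈ 318 kN·m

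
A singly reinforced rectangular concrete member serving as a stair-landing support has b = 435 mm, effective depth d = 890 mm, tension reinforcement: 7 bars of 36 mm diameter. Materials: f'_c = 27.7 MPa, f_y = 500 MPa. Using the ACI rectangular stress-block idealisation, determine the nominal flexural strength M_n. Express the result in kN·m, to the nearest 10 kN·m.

M_n ≈ 2550 kN·m

A_s = 7 × 1018 = 7126 mm².
T = A_s f_y = 7126 × 500 = 3563000 N = 3563 kN.
From C = T: a = T/(0.85 f'_c b) = 3563000/(0.85 × 27.7 × 435) = 347.88 mm.
M_n = T(d − a/2) = 3563 kN × (890 − 173.94) mm = 2551.32 kN·m.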